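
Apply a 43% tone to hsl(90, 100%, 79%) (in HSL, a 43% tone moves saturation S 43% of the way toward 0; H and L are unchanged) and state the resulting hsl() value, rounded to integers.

hsl(90, 57%, 79%)

S moves 43% from 100 toward 0: 100 − 43 = 57 → 57.
H and L are unchanged.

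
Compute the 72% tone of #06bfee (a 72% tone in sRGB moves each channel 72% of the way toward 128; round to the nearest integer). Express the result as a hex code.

#5e929f

#06bfee is rgb(6, 191, 238).
Per channel, c → c + 0.72(128 − c):
  R: 6 + 0.72×(128−6) = 6 + 87.84 = 93.84 → 94
  G: 191 − 45.36 = 145.64 → 146
  B: 238 + 0.72×(128−238) = 238 − 79.2 = 158.8 → 159
rgb(94, 146, 159) = #5e929f.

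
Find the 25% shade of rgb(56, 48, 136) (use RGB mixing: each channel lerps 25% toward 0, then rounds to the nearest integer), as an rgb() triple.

A 25% shade moves each channel 25% toward 0:
  R: 56 + 0.25×(0−56) = 56 − 14 = 42 → 42
  G: 48 + 0.25×(0−48) = 48 − 12 = 36 → 36
  B: 136 − 34 = 102 → 102

rgb(42, 36, 102)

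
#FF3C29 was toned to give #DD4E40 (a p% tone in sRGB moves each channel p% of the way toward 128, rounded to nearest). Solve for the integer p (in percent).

27%

#FF3C29 is rgb(255, 60, 41); #DD4E40 is rgb(221, 78, 64).
On the R channel (widest range): 221 ≈ 255 + (p/100)(128 − 255), so p ≈ 100×(221 − 255)/(128 − 255) = -3400/-127 = 26.77.
p = 27 reproduces all three channels after rounding.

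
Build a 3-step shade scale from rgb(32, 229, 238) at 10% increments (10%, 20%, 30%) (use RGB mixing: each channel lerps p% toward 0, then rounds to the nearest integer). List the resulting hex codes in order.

10%: (32 − 3.2 = 28.8→29, 229 − 22.9 = 206.1→206, 238 − 23.8 = 214.2→214) → #1DCED6
20%: (32 − 6.4 = 25.6→26, 229 − 45.8 = 183.2→183, 238 − 47.6 = 190.4→190) → #1AB7BE
30%: (32 − 9.6 = 22.4→22, 229 − 68.7 = 160.3→160, 238 − 71.4 = 166.6→167) → #16A0A7

#1DCED6, #1AB7BE, #16A0A7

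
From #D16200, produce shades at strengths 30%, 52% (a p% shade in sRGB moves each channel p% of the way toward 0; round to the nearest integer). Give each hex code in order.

#D16200 is rgb(209, 98, 0).
30%: (209 − 62.7 = 146.3→146, 98 − 29.4 = 68.6→69, 0→0) → #924500
52%: (209 − 108.68 = 100.32→100, 98 − 50.96 = 47.04→47, 0→0) → #642F00

#924500, #642F00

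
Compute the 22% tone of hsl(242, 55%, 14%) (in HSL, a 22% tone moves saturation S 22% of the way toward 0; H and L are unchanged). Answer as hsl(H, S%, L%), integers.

hsl(242, 43%, 14%)

S moves 22% from 55 toward 0: 55 − 12.1 = 42.9 → 43.
H and L are unchanged.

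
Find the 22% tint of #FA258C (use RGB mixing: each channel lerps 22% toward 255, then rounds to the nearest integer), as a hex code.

#FA258C is rgb(250, 37, 140).
Per channel, c → c + 0.22(255 − c):
  R: 250 + 1.1 = 251.1 → 251
  G: 37 + 0.22×(255−37) = 37 + 47.96 = 84.96 → 85
  B: 140 + 0.22×(255−140) = 140 + 25.3 = 165.3 → 165
rgb(251, 85, 165) = #FB55A5.

#FB55A5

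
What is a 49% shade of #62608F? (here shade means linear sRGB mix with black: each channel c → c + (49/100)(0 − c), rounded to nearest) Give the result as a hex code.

#62608F is rgb(98, 96, 143).
A 49% shade moves each channel 49% toward 0:
  R: 98 + 0.49×(0−98) = 98 − 48.02 = 49.98 → 50
  G: 96 + 0.49×(0−96) = 96 − 47.04 = 48.96 → 49
  B: 143 + 0.49×(0−143) = 143 − 70.07 = 72.93 → 73
rgb(50, 49, 73) = #323149.

#323149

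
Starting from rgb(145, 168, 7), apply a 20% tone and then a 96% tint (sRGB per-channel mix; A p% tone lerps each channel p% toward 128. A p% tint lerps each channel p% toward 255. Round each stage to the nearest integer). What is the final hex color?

#fafbf6

Per channel, c → c + 0.2(128 − c):
  R: 145 + 0.2×(128−145) = 145 − 3.4 = 141.6 → 142
  G: 168 + 0.2×(128−168) = 168 − 8 = 160 → 160
  B: 7 + 0.2×(128−7) = 7 + 24.2 = 31.2 → 31
After the tone: rgb(142, 160, 31) = #8ea01f.
Lerp each channel 96% toward 255:
  R: 142 + 0.96×(255−142) = 142 + 108.48 = 250.48 → 250
  G: 160 + 91.2 = 251.2 → 251
  B: 31 + 0.96×(255−31) = 31 + 215.04 = 246.04 → 246
rgb(250, 251, 246) = #fafbf6.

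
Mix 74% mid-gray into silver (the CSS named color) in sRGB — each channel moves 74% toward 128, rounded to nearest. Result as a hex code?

#919191

CSS silver is rgb(192, 192, 192).
Lerp each channel 74% toward 128:
  R: 192 − 47.36 = 144.64 → 145
  G: 192 + 0.74×(128−192) = 192 − 47.36 = 144.64 → 145
  B: 192 + 0.74×(128−192) = 192 − 47.36 = 144.64 → 145
rgb(145, 145, 145) = #919191.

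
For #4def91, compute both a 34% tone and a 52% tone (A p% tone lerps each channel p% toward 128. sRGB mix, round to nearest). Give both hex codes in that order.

#4def91 is rgb(77, 239, 145).
34% tone:
  R: 77 + 0.34×(128−77) = 77 + 17.34 = 94.34 → 94
  G: 239 + 0.34×(128−239) = 239 − 37.74 = 201.26 → 201
  B: 145 + 0.34×(128−145) = 145 − 5.78 = 139.22 → 139
  → #5ec98b
52% tone:
  R: 77 + 0.52×(128−77) = 77 + 26.52 = 103.52 → 104
  G: 239 + 0.52×(128−239) = 239 − 57.72 = 181.28 → 181
  B: 145 − 8.84 = 136.16 → 136
  → #68b588

#5ec98b, #68b588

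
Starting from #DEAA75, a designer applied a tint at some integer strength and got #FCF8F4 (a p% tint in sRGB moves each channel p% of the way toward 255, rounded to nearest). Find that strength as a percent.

#DEAA75 is rgb(222, 170, 117); #FCF8F4 is rgb(252, 248, 244).
On the B channel (widest range): 244 ≈ 117 + (p/100)(255 − 117), so p ≈ 100×(244 − 117)/(255 − 117) = 12700/138 = 92.03.
p = 92 reproduces all three channels after rounding.

92%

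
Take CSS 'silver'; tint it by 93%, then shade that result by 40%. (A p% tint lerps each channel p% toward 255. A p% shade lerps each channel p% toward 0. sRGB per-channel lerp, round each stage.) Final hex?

#979797

CSS silver is rgb(192, 192, 192).
Lerp each channel 93% toward 255:
  R: 192 + 0.93×(255−192) = 192 + 58.59 = 250.59 → 251
  G: 192 + 58.59 = 250.59 → 251
  B: 192 + 0.93×(255−192) = 192 + 58.59 = 250.59 → 251
After the tint: rgb(251, 251, 251) = #FBFBFB.
A 40% shade moves each channel 40% toward 0:
  R: 251 + 0.4×(0−251) = 251 − 100.4 = 150.6 → 151
  G: 251 − 100.4 = 150.6 → 151
  B: 251 − 100.4 = 150.6 → 151
rgb(151, 151, 151) = #979797.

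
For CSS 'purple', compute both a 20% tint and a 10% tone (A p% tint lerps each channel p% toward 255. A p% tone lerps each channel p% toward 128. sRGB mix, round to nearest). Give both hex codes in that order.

#993399, #800d80

CSS purple is rgb(128, 0, 128).
20% tint:
  R: 128 + 0.2×(255−128) = 128 + 25.4 = 153.4 → 153
  G: 0 + 0.2×(255−0) = 0 + 51 = 51 → 51
  B: 128 + 0.2×(255−128) = 128 + 25.4 = 153.4 → 153
  → #993399
10% tone:
  R: 128 + 0.1×(128−128) = 128 + 0 = 128 → 128
  G: 0 + 0.1×(128−0) = 0 + 12.8 = 12.8 → 13
  B: 128 + 0 = 128 → 128
  → #800d80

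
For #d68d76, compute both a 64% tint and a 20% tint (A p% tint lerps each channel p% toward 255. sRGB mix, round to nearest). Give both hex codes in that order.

#f0d6ce, #dea491

#d68d76 is rgb(214, 141, 118).
64% tint:
  R: 214 + 0.64×(255−214) = 214 + 26.24 = 240.24 → 240
  G: 141 + 0.64×(255−141) = 141 + 72.96 = 213.96 → 214
  B: 118 + 0.64×(255−118) = 118 + 87.68 = 205.68 → 206
  → #f0d6ce
20% tint:
  R: 214 + 0.2×(255−214) = 214 + 8.2 = 222.2 → 222
  G: 141 + 0.2×(255−141) = 141 + 22.8 = 163.8 → 164
  B: 118 + 0.2×(255−118) = 118 + 27.4 = 145.4 → 145
  → #dea491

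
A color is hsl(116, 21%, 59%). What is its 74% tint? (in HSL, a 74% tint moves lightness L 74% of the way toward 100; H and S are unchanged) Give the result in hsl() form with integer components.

hsl(116, 21%, 89%)

L moves 74% from 59 toward 100: 59 + 30.34 = 89.34 → 89.
H and S are unchanged.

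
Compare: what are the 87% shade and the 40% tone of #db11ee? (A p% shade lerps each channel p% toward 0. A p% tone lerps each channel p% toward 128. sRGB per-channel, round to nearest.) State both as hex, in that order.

#db11ee is rgb(219, 17, 238).
87% shade:
  R: 219 + 0.87×(0−219) = 219 − 190.53 = 28.47 → 28
  G: 17 + 0.87×(0−17) = 17 − 14.79 = 2.21 → 2
  B: 238 + 0.87×(0−238) = 238 − 207.06 = 30.94 → 31
  → #1c021f
40% tone:
  R: 219 − 36.4 = 182.6 → 183
  G: 17 + 44.4 = 61.4 → 61
  B: 238 − 44 = 194 → 194
  → #b73dc2

#1c021f, #b73dc2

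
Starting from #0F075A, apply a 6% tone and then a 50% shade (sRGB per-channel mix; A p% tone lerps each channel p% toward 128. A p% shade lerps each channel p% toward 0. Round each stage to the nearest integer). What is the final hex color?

#0F075A is rgb(15, 7, 90).
Per channel, c → c + 0.06(128 − c):
  R: 15 + 0.06×(128−15) = 15 + 6.78 = 21.78 → 22
  G: 7 + 0.06×(128−7) = 7 + 7.26 = 14.26 → 14
  B: 90 + 0.06×(128−90) = 90 + 2.28 = 92.28 → 92
After the tone: rgb(22, 14, 92) = #160E5C.
A 50% shade moves each channel 50% toward 0:
  R: 22 + 0.5×(0−22) = 22 − 11 = 11 → 11
  G: 14 − 7 = 7 → 7
  B: 92 − 46 = 46 → 46
rgb(11, 7, 46) = #0B072E.

#0B072E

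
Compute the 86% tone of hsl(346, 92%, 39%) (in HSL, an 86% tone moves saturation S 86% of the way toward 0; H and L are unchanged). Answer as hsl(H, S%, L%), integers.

hsl(346, 13%, 39%)

S moves 86% from 92 toward 0: 92 − 79.12 = 12.88 → 13.
H and L are unchanged.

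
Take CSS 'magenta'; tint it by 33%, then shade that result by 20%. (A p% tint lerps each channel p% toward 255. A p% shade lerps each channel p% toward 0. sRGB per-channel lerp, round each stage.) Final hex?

#cc43cc

CSS magenta is rgb(255, 0, 255).
Lerp each channel 33% toward 255:
  R: 255 + 0.33×(255−255) = 255 + 0 = 255 → 255
  G: 0 + 84.15 = 84.15 → 84
  B: 255 + 0 = 255 → 255
After the tint: rgb(255, 84, 255) = #ff54ff.
A 20% shade moves each channel 20% toward 0:
  R: 255 + 0.2×(0−255) = 255 − 51 = 204 → 204
  G: 84 − 16.8 = 67.2 → 67
  B: 255 − 51 = 204 → 204
rgb(204, 67, 204) = #cc43cc.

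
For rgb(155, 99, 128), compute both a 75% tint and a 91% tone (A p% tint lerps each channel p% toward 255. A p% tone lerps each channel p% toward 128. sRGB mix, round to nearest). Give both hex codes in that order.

#e6d8df, #827d80

75% tint:
  R: 155 + 75 = 230 → 230
  G: 99 + 0.75×(255−99) = 99 + 117 = 216 → 216
  B: 128 + 0.75×(255−128) = 128 + 95.25 = 223.25 → 223
  → #e6d8df
91% tone:
  R: 155 − 24.57 = 130.43 → 130
  G: 99 + 26.39 = 125.39 → 125
  B: 128 + 0.91×(128−128) = 128 + 0 = 128 → 128
  → #827d80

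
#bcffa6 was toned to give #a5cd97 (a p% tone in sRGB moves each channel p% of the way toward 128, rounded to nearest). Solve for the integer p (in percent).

39%

#bcffa6 is rgb(188, 255, 166); #a5cd97 is rgb(165, 205, 151).
On the G channel (widest range): 205 ≈ 255 + (p/100)(128 − 255), so p ≈ 100×(205 − 255)/(128 − 255) = -5000/-127 = 39.37.
p = 39 reproduces all three channels after rounding.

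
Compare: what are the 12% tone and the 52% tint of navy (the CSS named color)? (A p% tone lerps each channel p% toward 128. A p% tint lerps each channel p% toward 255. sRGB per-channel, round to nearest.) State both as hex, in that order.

#0F0F80, #8585C2

CSS navy is rgb(0, 0, 128).
12% tone:
  R: 0 + 0.12×(128−0) = 0 + 15.36 = 15.36 → 15
  G: 0 + 0.12×(128−0) = 0 + 15.36 = 15.36 → 15
  B: 128 + 0.12×(128−128) = 128 + 0 = 128 → 128
  → #0F0F80
52% tint:
  R: 0 + 0.52×(255−0) = 0 + 132.6 = 132.6 → 133
  G: 0 + 132.6 = 132.6 → 133
  B: 128 + 0.52×(255−128) = 128 + 66.04 = 194.04 → 194
  → #8585C2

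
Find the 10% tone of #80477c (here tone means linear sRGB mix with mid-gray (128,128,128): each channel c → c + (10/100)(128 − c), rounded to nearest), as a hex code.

#80477c is rgb(128, 71, 124).
Lerp each channel 10% toward 128:
  R: 128 + 0.1×(128−128) = 128 + 0 = 128 → 128
  G: 71 + 5.7 = 76.7 → 77
  B: 124 + 0.1×(128−124) = 124 + 0.4 = 124.4 → 124
rgb(128, 77, 124) = #804d7c.

#804d7c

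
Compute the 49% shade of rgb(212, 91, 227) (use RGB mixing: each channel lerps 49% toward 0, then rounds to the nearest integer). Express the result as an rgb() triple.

A 49% shade moves each channel 49% toward 0:
  R: 212 + 0.49×(0−212) = 212 − 103.88 = 108.12 → 108
  G: 91 + 0.49×(0−91) = 91 − 44.59 = 46.41 → 46
  B: 227 + 0.49×(0−227) = 227 − 111.23 = 115.77 → 116

rgb(108, 46, 116)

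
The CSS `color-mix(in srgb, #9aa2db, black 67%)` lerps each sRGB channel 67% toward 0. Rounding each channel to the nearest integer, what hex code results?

#9aa2db is rgb(154, 162, 219).
Per channel, c → c + 0.67(0 − c):
  R: 154 + 0.67×(0−154) = 154 − 103.18 = 50.82 → 51
  G: 162 + 0.67×(0−162) = 162 − 108.54 = 53.46 → 53
  B: 219 + 0.67×(0−219) = 219 − 146.73 = 72.27 → 72
rgb(51, 53, 72) = #333548.

#333548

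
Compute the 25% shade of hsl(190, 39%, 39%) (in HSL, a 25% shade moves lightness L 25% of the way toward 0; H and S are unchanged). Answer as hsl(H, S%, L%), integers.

hsl(190, 39%, 29%)

L moves 25% from 39 toward 0: 39 − 9.75 = 29.25 → 29.
H and S are unchanged.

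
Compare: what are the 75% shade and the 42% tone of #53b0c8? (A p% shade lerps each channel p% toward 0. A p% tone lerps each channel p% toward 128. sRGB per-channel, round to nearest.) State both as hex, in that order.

#53b0c8 is rgb(83, 176, 200).
75% shade:
  R: 83 − 62.25 = 20.75 → 21
  G: 176 − 132 = 44 → 44
  B: 200 + 0.75×(0−200) = 200 − 150 = 50 → 50
  → #152c32
42% tone:
  R: 83 + 0.42×(128−83) = 83 + 18.9 = 101.9 → 102
  G: 176 − 20.16 = 155.84 → 156
  B: 200 − 30.24 = 169.76 → 170
  → #669caa

#152c32, #669caa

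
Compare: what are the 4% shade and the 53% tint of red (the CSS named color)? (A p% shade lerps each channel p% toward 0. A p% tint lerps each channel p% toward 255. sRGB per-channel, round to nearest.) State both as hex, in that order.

CSS red is rgb(255, 0, 0).
4% shade:
  R: 255 − 10.2 = 244.8 → 245
  G: 0 + 0.04×(0−0) = 0 + 0 = 0 → 0
  B: 0 + 0.04×(0−0) = 0 + 0 = 0 → 0
  → #F50000
53% tint:
  R: 255 + 0.53×(255−255) = 255 + 0 = 255 → 255
  G: 0 + 135.15 = 135.15 → 135
  B: 0 + 0.53×(255−0) = 0 + 135.15 = 135.15 → 135
  → #FF8787

#F50000, #FF8787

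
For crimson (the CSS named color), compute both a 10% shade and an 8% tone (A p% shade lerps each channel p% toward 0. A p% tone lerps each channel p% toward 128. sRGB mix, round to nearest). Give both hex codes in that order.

CSS crimson is rgb(220, 20, 60).
10% shade:
  R: 220 + 0.1×(0−220) = 220 − 22 = 198 → 198
  G: 20 − 2 = 18 → 18
  B: 60 − 6 = 54 → 54
  → #c61236
8% tone:
  R: 220 − 7.36 = 212.64 → 213
  G: 20 + 8.64 = 28.64 → 29
  B: 60 + 5.44 = 65.44 → 65
  → #d51d41

#c61236, #d51d41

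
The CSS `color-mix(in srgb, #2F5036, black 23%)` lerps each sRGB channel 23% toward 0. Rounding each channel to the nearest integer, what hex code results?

#243E2A

#2F5036 is rgb(47, 80, 54).
A 23% shade moves each channel 23% toward 0:
  R: 47 − 10.81 = 36.19 → 36
  G: 80 + 0.23×(0−80) = 80 − 18.4 = 61.6 → 62
  B: 54 + 0.23×(0−54) = 54 − 12.42 = 41.58 → 42
rgb(36, 62, 42) = #243E2A.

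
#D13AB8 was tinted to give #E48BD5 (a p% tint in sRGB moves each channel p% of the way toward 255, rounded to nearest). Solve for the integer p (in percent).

41%

#D13AB8 is rgb(209, 58, 184); #E48BD5 is rgb(228, 139, 213).
On the G channel (widest range): 139 ≈ 58 + (p/100)(255 − 58), so p ≈ 100×(139 − 58)/(255 − 58) = 8100/197 = 41.12.
p = 41 reproduces all three channels after rounding.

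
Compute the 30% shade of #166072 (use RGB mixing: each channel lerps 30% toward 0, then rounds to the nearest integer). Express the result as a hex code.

#0F4350

#166072 is rgb(22, 96, 114).
Lerp each channel 30% toward 0:
  R: 22 − 6.6 = 15.4 → 15
  G: 96 + 0.3×(0−96) = 96 − 28.8 = 67.2 → 67
  B: 114 + 0.3×(0−114) = 114 − 34.2 = 79.8 → 80
rgb(15, 67, 80) = #0F4350.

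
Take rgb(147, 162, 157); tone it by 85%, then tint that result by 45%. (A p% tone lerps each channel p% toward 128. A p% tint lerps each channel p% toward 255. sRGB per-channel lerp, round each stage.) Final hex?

Per channel, c → c + 0.85(128 − c):
  R: 147 + 0.85×(128−147) = 147 − 16.15 = 130.85 → 131
  G: 162 − 28.9 = 133.1 → 133
  B: 157 + 0.85×(128−157) = 157 − 24.65 = 132.35 → 132
After the tone: rgb(131, 133, 132) = #838584.
Lerp each channel 45% toward 255:
  R: 131 + 55.8 = 186.8 → 187
  G: 133 + 0.45×(255−133) = 133 + 54.9 = 187.9 → 188
  B: 132 + 0.45×(255−132) = 132 + 55.35 = 187.35 → 187
rgb(187, 188, 187) = #bbbcbb.

#bbbcbb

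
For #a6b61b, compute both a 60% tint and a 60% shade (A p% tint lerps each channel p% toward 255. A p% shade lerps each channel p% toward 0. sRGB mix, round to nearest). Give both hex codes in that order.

#dbe2a4, #42490b

#a6b61b is rgb(166, 182, 27).
60% tint:
  R: 166 + 53.4 = 219.4 → 219
  G: 182 + 0.6×(255−182) = 182 + 43.8 = 225.8 → 226
  B: 27 + 0.6×(255−27) = 27 + 136.8 = 163.8 → 164
  → #dbe2a4
60% shade:
  R: 166 − 99.6 = 66.4 → 66
  G: 182 − 109.2 = 72.8 → 73
  B: 27 + 0.6×(0−27) = 27 − 16.2 = 10.8 → 11
  → #42490b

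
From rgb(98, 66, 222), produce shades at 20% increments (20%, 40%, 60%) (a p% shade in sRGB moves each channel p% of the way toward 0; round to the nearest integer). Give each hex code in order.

20%: (98 − 19.6 = 78.4→78, 66 − 13.2 = 52.8→53, 222 − 44.4 = 177.6→178) → #4E35B2
40%: (98 − 39.2 = 58.8→59, 66 − 26.4 = 39.6→40, 222 − 88.8 = 133.2→133) → #3B2885
60%: (98 − 58.8 = 39.2→39, 66 − 39.6 = 26.4→26, 222 − 133.2 = 88.8→89) → #271A59

#4E35B2, #3B2885, #271A59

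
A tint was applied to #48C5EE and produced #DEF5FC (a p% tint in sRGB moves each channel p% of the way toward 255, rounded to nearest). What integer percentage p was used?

#48C5EE is rgb(72, 197, 238); #DEF5FC is rgb(222, 245, 252).
On the R channel (widest range): 222 ≈ 72 + (p/100)(255 − 72), so p ≈ 100×(222 − 72)/(255 − 72) = 15000/183 = 81.97.
p = 82 reproduces all three channels after rounding.

82%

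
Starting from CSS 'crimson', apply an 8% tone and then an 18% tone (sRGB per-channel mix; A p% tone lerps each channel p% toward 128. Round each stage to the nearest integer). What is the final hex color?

#C62F4C

CSS crimson is rgb(220, 20, 60).
Lerp each channel 8% toward 128:
  R: 220 − 7.36 = 212.64 → 213
  G: 20 + 8.64 = 28.64 → 29
  B: 60 + 0.08×(128−60) = 60 + 5.44 = 65.44 → 65
After the tone: rgb(213, 29, 65) = #D51D41.
Per channel, c → c + 0.18(128 − c):
  R: 213 − 15.3 = 197.7 → 198
  G: 29 + 17.82 = 46.82 → 47
  B: 65 + 0.18×(128−65) = 65 + 11.34 = 76.34 → 76
rgb(198, 47, 76) = #C62F4C.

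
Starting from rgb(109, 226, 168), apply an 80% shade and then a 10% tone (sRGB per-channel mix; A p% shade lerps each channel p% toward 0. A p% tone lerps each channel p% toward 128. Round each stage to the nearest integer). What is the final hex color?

Lerp each channel 80% toward 0:
  R: 109 + 0.8×(0−109) = 109 − 87.2 = 21.8 → 22
  G: 226 + 0.8×(0−226) = 226 − 180.8 = 45.2 → 45
  B: 168 + 0.8×(0−168) = 168 − 134.4 = 33.6 → 34
After the shade: rgb(22, 45, 34) = #162d22.
Per channel, c → c + 0.1(128 − c):
  R: 22 + 0.1×(128−22) = 22 + 10.6 = 32.6 → 33
  G: 45 + 8.3 = 53.3 → 53
  B: 34 + 0.1×(128−34) = 34 + 9.4 = 43.4 → 43
rgb(33, 53, 43) = #21352b.

#21352b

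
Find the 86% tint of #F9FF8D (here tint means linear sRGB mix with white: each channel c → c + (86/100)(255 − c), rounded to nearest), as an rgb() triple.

#F9FF8D is rgb(249, 255, 141).
Lerp each channel 86% toward 255:
  R: 249 + 0.86×(255−249) = 249 + 5.16 = 254.16 → 254
  G: 255 + 0.86×(255−255) = 255 + 0 = 255 → 255
  B: 141 + 98.04 = 239.04 → 239

rgb(254, 255, 239)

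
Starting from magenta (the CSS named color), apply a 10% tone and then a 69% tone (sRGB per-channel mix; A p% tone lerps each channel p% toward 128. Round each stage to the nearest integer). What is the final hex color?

#a35ca3

CSS magenta is rgb(255, 0, 255).
A 10% tone moves each channel 10% toward 128:
  R: 255 − 12.7 = 242.3 → 242
  G: 0 + 12.8 = 12.8 → 13
  B: 255 − 12.7 = 242.3 → 242
After the tone: rgb(242, 13, 242) = #f20df2.
Lerp each channel 69% toward 128:
  R: 242 + 0.69×(128−242) = 242 − 78.66 = 163.34 → 163
  G: 13 + 79.35 = 92.35 → 92
  B: 242 + 0.69×(128−242) = 242 − 78.66 = 163.34 → 163
rgb(163, 92, 163) = #a35ca3.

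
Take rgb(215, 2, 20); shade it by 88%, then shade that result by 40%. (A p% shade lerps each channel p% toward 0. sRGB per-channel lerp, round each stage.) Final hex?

Lerp each channel 88% toward 0:
  R: 215 + 0.88×(0−215) = 215 − 189.2 = 25.8 → 26
  G: 2 − 1.76 = 0.24 → 0
  B: 20 + 0.88×(0−20) = 20 − 17.6 = 2.4 → 2
After the shade: rgb(26, 0, 2) = #1A0002.
Lerp each channel 40% toward 0:
  R: 26 − 10.4 = 15.6 → 16
  G: 0 + 0 = 0 → 0
  B: 2 + 0.4×(0−2) = 2 − 0.8 = 1.2 → 1
rgb(16, 0, 1) = #100001.

#100001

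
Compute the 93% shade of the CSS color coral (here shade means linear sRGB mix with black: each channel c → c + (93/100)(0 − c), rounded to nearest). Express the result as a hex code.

CSS coral is rgb(255, 127, 80).
A 93% shade moves each channel 93% toward 0:
  R: 255 + 0.93×(0−255) = 255 − 237.15 = 17.85 → 18
  G: 127 + 0.93×(0−127) = 127 − 118.11 = 8.89 → 9
  B: 80 + 0.93×(0−80) = 80 − 74.4 = 5.6 → 6
rgb(18, 9, 6) = #120906.

#120906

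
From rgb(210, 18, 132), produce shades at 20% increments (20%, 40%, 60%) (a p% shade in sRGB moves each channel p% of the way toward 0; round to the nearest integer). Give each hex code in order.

#a80e6a, #7e0b4f, #540735

20%: (210 − 42 = 168→168, 18 − 3.6 = 14.4→14, 132 − 26.4 = 105.6→106) → #a80e6a
40%: (210 − 84 = 126→126, 18 − 7.2 = 10.8→11, 132 − 52.8 = 79.2→79) → #7e0b4f
60%: (210 − 126 = 84→84, 18 − 10.8 = 7.2→7, 132 − 79.2 = 52.8→53) → #540735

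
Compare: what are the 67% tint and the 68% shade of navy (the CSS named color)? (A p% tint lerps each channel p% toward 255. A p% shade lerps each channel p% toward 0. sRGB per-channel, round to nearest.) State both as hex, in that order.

#ABABD5, #000029

CSS navy is rgb(0, 0, 128).
67% tint:
  R: 0 + 0.67×(255−0) = 0 + 170.85 = 170.85 → 171
  G: 0 + 0.67×(255−0) = 0 + 170.85 = 170.85 → 171
  B: 128 + 0.67×(255−128) = 128 + 85.09 = 213.09 → 213
  → #ABABD5
68% shade:
  R: 0 + 0 = 0 → 0
  G: 0 + 0 = 0 → 0
  B: 128 + 0.68×(0−128) = 128 − 87.04 = 40.96 → 41
  → #000029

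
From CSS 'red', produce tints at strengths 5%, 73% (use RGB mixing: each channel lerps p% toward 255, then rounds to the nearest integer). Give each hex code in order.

CSS red is rgb(255, 0, 0).
5%: (255→255, 0 + 12.75 = 12.75→13, 0 + 12.75 = 12.75→13) → #FF0D0D
73%: (255→255, 0 + 186.15 = 186.15→186, 0 + 186.15 = 186.15→186) → #FFBABA

#FF0D0D, #FFBABA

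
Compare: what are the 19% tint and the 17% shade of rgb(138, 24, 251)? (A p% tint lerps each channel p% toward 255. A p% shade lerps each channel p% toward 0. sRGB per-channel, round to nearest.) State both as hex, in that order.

19% tint:
  R: 138 + 0.19×(255−138) = 138 + 22.23 = 160.23 → 160
  G: 24 + 0.19×(255−24) = 24 + 43.89 = 67.89 → 68
  B: 251 + 0.19×(255−251) = 251 + 0.76 = 251.76 → 252
  → #a044fc
17% shade:
  R: 138 − 23.46 = 114.54 → 115
  G: 24 − 4.08 = 19.92 → 20
  B: 251 − 42.67 = 208.33 → 208
  → #7314d0

#a044fc, #7314d0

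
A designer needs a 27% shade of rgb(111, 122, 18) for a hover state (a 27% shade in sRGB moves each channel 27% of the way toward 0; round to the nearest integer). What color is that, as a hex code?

A 27% shade moves each channel 27% toward 0:
  R: 111 + 0.27×(0−111) = 111 − 29.97 = 81.03 → 81
  G: 122 − 32.94 = 89.06 → 89
  B: 18 + 0.27×(0−18) = 18 − 4.86 = 13.14 → 13
rgb(81, 89, 13) = #51590D.

#51590D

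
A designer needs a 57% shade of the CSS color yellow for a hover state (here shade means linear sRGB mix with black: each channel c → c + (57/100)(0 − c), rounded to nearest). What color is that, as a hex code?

#6e6e00

CSS yellow is rgb(255, 255, 0).
Lerp each channel 57% toward 0:
  R: 255 + 0.57×(0−255) = 255 − 145.35 = 109.65 → 110
  G: 255 − 145.35 = 109.65 → 110
  B: 0 + 0 = 0 → 0
rgb(110, 110, 0) = #6e6e00.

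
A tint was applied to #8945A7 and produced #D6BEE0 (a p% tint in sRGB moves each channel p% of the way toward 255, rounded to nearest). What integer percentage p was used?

65%

#8945A7 is rgb(137, 69, 167); #D6BEE0 is rgb(214, 190, 224).
On the G channel (widest range): 190 ≈ 69 + (p/100)(255 − 69), so p ≈ 100×(190 − 69)/(255 − 69) = 12100/186 = 65.05.
p = 65 reproduces all three channels after rounding.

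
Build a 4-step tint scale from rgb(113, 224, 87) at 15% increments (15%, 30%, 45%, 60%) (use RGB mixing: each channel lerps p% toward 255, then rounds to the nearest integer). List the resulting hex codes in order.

15%: (113 + 21.3 = 134.3→134, 224 + 4.65 = 228.65→229, 87 + 25.2 = 112.2→112) → #86e570
30%: (113 + 42.6 = 155.6→156, 224 + 9.3 = 233.3→233, 87 + 50.4 = 137.4→137) → #9ce989
45%: (113 + 63.9 = 176.9→177, 224 + 13.95 = 237.95→238, 87 + 75.6 = 162.6→163) → #b1eea3
60%: (113 + 85.2 = 198.2→198, 224 + 18.6 = 242.6→243, 87 + 100.8 = 187.8→188) → #c6f3bc

#86e570, #9ce989, #b1eea3, #c6f3bc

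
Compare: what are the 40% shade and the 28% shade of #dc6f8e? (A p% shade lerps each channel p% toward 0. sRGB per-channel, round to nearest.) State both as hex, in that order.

#dc6f8e is rgb(220, 111, 142).
40% shade:
  R: 220 + 0.4×(0−220) = 220 − 88 = 132 → 132
  G: 111 + 0.4×(0−111) = 111 − 44.4 = 66.6 → 67
  B: 142 + 0.4×(0−142) = 142 − 56.8 = 85.2 → 85
  → #844355
28% shade:
  R: 220 − 61.6 = 158.4 → 158
  G: 111 + 0.28×(0−111) = 111 − 31.08 = 79.92 → 80
  B: 142 − 39.76 = 102.24 → 102
  → #9e5066

#844355, #9e5066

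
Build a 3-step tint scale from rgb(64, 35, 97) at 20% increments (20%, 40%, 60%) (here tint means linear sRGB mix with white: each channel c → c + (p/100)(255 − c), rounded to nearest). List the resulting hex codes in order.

#664f81, #8c7ba0, #b3a7c0

20%: (64 + 38.2 = 102.2→102, 35 + 44 = 79→79, 97 + 31.6 = 128.6→129) → #664f81
40%: (64 + 76.4 = 140.4→140, 35 + 88 = 123→123, 97 + 63.2 = 160.2→160) → #8c7ba0
60%: (64 + 114.6 = 178.6→179, 35 + 132 = 167→167, 97 + 94.8 = 191.8→192) → #b3a7c0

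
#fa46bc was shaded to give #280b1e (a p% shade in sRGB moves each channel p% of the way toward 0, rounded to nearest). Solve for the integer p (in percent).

84%

#fa46bc is rgb(250, 70, 188); #280b1e is rgb(40, 11, 30).
On the R channel (widest range): 40 ≈ 250 + (p/100)(0 − 250), so p ≈ 100×(40 − 250)/(0 − 250) = -21000/-250 = 84.00.
p = 84 reproduces all three channels after rounding.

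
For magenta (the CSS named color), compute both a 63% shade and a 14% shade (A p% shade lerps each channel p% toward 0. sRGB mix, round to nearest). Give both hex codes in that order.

#5e005e, #db00db

CSS magenta is rgb(255, 0, 255).
63% shade:
  R: 255 + 0.63×(0−255) = 255 − 160.65 = 94.35 → 94
  G: 0 + 0.63×(0−0) = 0 + 0 = 0 → 0
  B: 255 + 0.63×(0−255) = 255 − 160.65 = 94.35 → 94
  → #5e005e
14% shade:
  R: 255 + 0.14×(0−255) = 255 − 35.7 = 219.3 → 219
  G: 0 + 0.14×(0−0) = 0 + 0 = 0 → 0
  B: 255 − 35.7 = 219.3 → 219
  → #db00db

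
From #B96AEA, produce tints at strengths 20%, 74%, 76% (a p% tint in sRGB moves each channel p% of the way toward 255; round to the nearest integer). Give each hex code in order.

#C788EE, #EDD8FA, #EEDBFA

#B96AEA is rgb(185, 106, 234).
20%: (185 + 14 = 199→199, 106 + 29.8 = 135.8→136, 234 + 4.2 = 238.2→238) → #C788EE
74%: (185 + 51.8 = 236.8→237, 106 + 110.26 = 216.26→216, 234 + 15.54 = 249.54→250) → #EDD8FA
76%: (185 + 53.2 = 238.2→238, 106 + 113.24 = 219.24→219, 234 + 15.96 = 249.96→250) → #EEDBFA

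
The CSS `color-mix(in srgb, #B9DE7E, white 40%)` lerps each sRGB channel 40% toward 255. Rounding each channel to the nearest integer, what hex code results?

#B9DE7E is rgb(185, 222, 126).
Per channel, c → c + 0.4(255 − c):
  R: 185 + 28 = 213 → 213
  G: 222 + 0.4×(255−222) = 222 + 13.2 = 235.2 → 235
  B: 126 + 0.4×(255−126) = 126 + 51.6 = 177.6 → 178
rgb(213, 235, 178) = #D5EBB2.

#D5EBB2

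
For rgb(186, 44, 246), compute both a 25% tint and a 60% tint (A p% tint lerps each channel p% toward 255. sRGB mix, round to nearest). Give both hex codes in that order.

#cb61f8, #e3abfb

25% tint:
  R: 186 + 0.25×(255−186) = 186 + 17.25 = 203.25 → 203
  G: 44 + 52.75 = 96.75 → 97
  B: 246 + 0.25×(255−246) = 246 + 2.25 = 248.25 → 248
  → #cb61f8
60% tint:
  R: 186 + 41.4 = 227.4 → 227
  G: 44 + 126.6 = 170.6 → 171
  B: 246 + 0.6×(255−246) = 246 + 5.4 = 251.4 → 251
  → #e3abfb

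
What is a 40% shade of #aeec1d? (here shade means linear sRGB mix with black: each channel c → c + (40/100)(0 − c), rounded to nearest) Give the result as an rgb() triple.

#aeec1d is rgb(174, 236, 29).
Per channel, c → c + 0.4(0 − c):
  R: 174 + 0.4×(0−174) = 174 − 69.6 = 104.4 → 104
  G: 236 + 0.4×(0−236) = 236 − 94.4 = 141.6 → 142
  B: 29 + 0.4×(0−29) = 29 − 11.6 = 17.4 → 17

rgb(104, 142, 17)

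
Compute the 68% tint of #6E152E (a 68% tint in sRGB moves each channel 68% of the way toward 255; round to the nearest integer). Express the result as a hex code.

#D1B4BC

#6E152E is rgb(110, 21, 46).
Lerp each channel 68% toward 255:
  R: 110 + 0.68×(255−110) = 110 + 98.6 = 208.6 → 209
  G: 21 + 159.12 = 180.12 → 180
  B: 46 + 0.68×(255−46) = 46 + 142.12 = 188.12 → 188
rgb(209, 180, 188) = #D1B4BC.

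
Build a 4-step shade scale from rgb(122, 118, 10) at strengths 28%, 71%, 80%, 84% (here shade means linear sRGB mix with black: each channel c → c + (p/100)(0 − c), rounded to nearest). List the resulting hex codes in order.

28%: (122 − 34.16 = 87.84→88, 118 − 33.04 = 84.96→85, 10 − 2.8 = 7.2→7) → #585507
71%: (122 − 86.62 = 35.38→35, 118 − 83.78 = 34.22→34, 10 − 7.1 = 2.9→3) → #232203
80%: (122 − 97.6 = 24.4→24, 118 − 94.4 = 23.6→24, 10 − 8 = 2→2) → #181802
84%: (122 − 102.48 = 19.52→20, 118 − 99.12 = 18.88→19, 10 − 8.4 = 1.6→2) → #141302

#585507, #232203, #181802, #141302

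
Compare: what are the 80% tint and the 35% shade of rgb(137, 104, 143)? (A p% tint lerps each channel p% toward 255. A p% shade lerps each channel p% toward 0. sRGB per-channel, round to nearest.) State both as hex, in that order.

80% tint:
  R: 137 + 94.4 = 231.4 → 231
  G: 104 + 120.8 = 224.8 → 225
  B: 143 + 0.8×(255−143) = 143 + 89.6 = 232.6 → 233
  → #E7E1E9
35% shade:
  R: 137 + 0.35×(0−137) = 137 − 47.95 = 89.05 → 89
  G: 104 + 0.35×(0−104) = 104 − 36.4 = 67.6 → 68
  B: 143 + 0.35×(0−143) = 143 − 50.05 = 92.95 → 93
  → #59445D

#E7E1E9, #59445D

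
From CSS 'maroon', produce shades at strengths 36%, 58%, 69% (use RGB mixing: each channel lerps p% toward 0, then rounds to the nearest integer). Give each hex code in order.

CSS maroon is rgb(128, 0, 0).
36%: (128 − 46.08 = 81.92→82, 0→0, 0→0) → #520000
58%: (128 − 74.24 = 53.76→54, 0→0, 0→0) → #360000
69%: (128 − 88.32 = 39.68→40, 0→0, 0→0) → #280000

#520000, #360000, #280000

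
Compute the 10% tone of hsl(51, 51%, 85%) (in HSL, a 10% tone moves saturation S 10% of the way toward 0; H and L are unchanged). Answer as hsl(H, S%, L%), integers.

S moves 10% from 51 toward 0: 51 − 5.1 = 45.9 → 46.
H and L are unchanged.

hsl(51, 46%, 85%)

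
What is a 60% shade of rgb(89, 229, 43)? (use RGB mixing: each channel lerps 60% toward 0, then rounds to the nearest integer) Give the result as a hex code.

A 60% shade moves each channel 60% toward 0:
  R: 89 + 0.6×(0−89) = 89 − 53.4 = 35.6 → 36
  G: 229 − 137.4 = 91.6 → 92
  B: 43 + 0.6×(0−43) = 43 − 25.8 = 17.2 → 17
rgb(36, 92, 17) = #245c11.

#245c11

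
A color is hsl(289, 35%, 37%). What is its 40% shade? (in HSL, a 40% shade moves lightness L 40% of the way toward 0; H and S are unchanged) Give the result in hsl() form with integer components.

hsl(289, 35%, 22%)

L moves 40% from 37 toward 0: 37 − 14.8 = 22.2 → 22.
H and S are unchanged.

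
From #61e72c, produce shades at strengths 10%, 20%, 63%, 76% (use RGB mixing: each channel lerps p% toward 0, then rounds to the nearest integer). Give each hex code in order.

#61e72c is rgb(97, 231, 44).
10%: (97 − 9.7 = 87.3→87, 231 − 23.1 = 207.9→208, 44 − 4.4 = 39.6→40) → #57d028
20%: (97 − 19.4 = 77.6→78, 231 − 46.2 = 184.8→185, 44 − 8.8 = 35.2→35) → #4eb923
63%: (97 − 61.11 = 35.89→36, 231 − 145.53 = 85.47→85, 44 − 27.72 = 16.28→16) → #245510
76%: (97 − 73.72 = 23.28→23, 231 − 175.56 = 55.44→55, 44 − 33.44 = 10.56→11) → #17370b

#57d028, #4eb923, #245510, #17370b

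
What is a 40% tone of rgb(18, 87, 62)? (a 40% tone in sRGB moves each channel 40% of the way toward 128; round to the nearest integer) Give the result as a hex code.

Lerp each channel 40% toward 128:
  R: 18 + 0.4×(128−18) = 18 + 44 = 62 → 62
  G: 87 + 16.4 = 103.4 → 103
  B: 62 + 0.4×(128−62) = 62 + 26.4 = 88.4 → 88
rgb(62, 103, 88) = #3E6758.

#3E6758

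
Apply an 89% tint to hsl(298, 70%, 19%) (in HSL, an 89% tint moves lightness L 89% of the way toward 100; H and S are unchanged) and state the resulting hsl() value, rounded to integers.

hsl(298, 70%, 91%)

L moves 89% from 19 toward 100: 19 + 72.09 = 91.09 → 91.
H and S are unchanged.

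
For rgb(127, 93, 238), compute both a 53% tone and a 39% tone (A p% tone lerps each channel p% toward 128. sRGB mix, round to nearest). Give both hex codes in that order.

53% tone:
  R: 127 + 0.53 = 127.53 → 128
  G: 93 + 0.53×(128−93) = 93 + 18.55 = 111.55 → 112
  B: 238 + 0.53×(128−238) = 238 − 58.3 = 179.7 → 180
  → #8070B4
39% tone:
  R: 127 + 0.39 = 127.39 → 127
  G: 93 + 13.65 = 106.65 → 107
  B: 238 + 0.39×(128−238) = 238 − 42.9 = 195.1 → 195
  → #7F6BC3

#8070B4, #7F6BC3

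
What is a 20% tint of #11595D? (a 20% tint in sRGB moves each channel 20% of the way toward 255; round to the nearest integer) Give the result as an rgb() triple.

#11595D is rgb(17, 89, 93).
A 20% tint moves each channel 20% toward 255:
  R: 17 + 47.6 = 64.6 → 65
  G: 89 + 0.2×(255−89) = 89 + 33.2 = 122.2 → 122
  B: 93 + 0.2×(255−93) = 93 + 32.4 = 125.4 → 125

rgb(65, 122, 125)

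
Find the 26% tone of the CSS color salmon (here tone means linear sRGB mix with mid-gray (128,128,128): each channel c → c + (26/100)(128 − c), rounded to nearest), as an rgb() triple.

CSS salmon is rgb(250, 128, 114).
A 26% tone moves each channel 26% toward 128:
  R: 250 − 31.72 = 218.28 → 218
  G: 128 + 0.26×(128−128) = 128 + 0 = 128 → 128
  B: 114 + 0.26×(128−114) = 114 + 3.64 = 117.64 → 118

rgb(218, 128, 118)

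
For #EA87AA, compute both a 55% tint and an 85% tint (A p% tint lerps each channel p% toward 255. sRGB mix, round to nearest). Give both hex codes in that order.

#EA87AA is rgb(234, 135, 170).
55% tint:
  R: 234 + 0.55×(255−234) = 234 + 11.55 = 245.55 → 246
  G: 135 + 0.55×(255−135) = 135 + 66 = 201 → 201
  B: 170 + 46.75 = 216.75 → 217
  → #F6C9D9
85% tint:
  R: 234 + 17.85 = 251.85 → 252
  G: 135 + 102 = 237 → 237
  B: 170 + 0.85×(255−170) = 170 + 72.25 = 242.25 → 242
  → #FCEDF2

#F6C9D9, #FCEDF2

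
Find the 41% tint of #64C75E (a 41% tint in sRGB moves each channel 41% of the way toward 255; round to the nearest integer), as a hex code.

#64C75E is rgb(100, 199, 94).
Lerp each channel 41% toward 255:
  R: 100 + 63.55 = 163.55 → 164
  G: 199 + 0.41×(255−199) = 199 + 22.96 = 221.96 → 222
  B: 94 + 66.01 = 160.01 → 160
rgb(164, 222, 160) = #A4DEA0.

#A4DEA0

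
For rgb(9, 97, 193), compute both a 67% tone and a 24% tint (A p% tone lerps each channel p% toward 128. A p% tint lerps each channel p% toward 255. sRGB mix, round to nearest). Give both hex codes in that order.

67% tone:
  R: 9 + 79.73 = 88.73 → 89
  G: 97 + 0.67×(128−97) = 97 + 20.77 = 117.77 → 118
  B: 193 + 0.67×(128−193) = 193 − 43.55 = 149.45 → 149
  → #597695
24% tint:
  R: 9 + 0.24×(255−9) = 9 + 59.04 = 68.04 → 68
  G: 97 + 0.24×(255−97) = 97 + 37.92 = 134.92 → 135
  B: 193 + 14.88 = 207.88 → 208
  → #4487D0

#597695, #4487D0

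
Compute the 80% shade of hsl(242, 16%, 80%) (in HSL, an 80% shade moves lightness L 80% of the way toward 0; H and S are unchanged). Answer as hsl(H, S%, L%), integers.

hsl(242, 16%, 16%)

L moves 80% from 80 toward 0: 80 − 64 = 16 → 16.
H and S are unchanged.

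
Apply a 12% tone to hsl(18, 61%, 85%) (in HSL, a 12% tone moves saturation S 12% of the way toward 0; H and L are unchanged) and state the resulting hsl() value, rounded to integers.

hsl(18, 54%, 85%)

S moves 12% from 61 toward 0: 61 − 7.32 = 53.68 → 54.
H and L are unchanged.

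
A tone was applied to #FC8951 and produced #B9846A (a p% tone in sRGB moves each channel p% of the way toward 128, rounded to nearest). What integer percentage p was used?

54%

#FC8951 is rgb(252, 137, 81); #B9846A is rgb(185, 132, 106).
On the R channel (widest range): 185 ≈ 252 + (p/100)(128 − 252), so p ≈ 100×(185 − 252)/(128 − 252) = -6700/-124 = 54.03.
p = 54 reproduces all three channels after rounding.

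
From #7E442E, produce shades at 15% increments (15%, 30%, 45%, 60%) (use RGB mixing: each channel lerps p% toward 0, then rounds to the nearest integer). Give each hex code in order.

#7E442E is rgb(126, 68, 46).
15%: (126 − 18.9 = 107.1→107, 68 − 10.2 = 57.8→58, 46 − 6.9 = 39.1→39) → #6B3A27
30%: (126 − 37.8 = 88.2→88, 68 − 20.4 = 47.6→48, 46 − 13.8 = 32.2→32) → #583020
45%: (126 − 56.7 = 69.3→69, 68 − 30.6 = 37.4→37, 46 − 20.7 = 25.3→25) → #452519
60%: (126 − 75.6 = 50.4→50, 68 − 40.8 = 27.2→27, 46 − 27.6 = 18.4→18) → #321B12

#6B3A27, #583020, #452519, #321B12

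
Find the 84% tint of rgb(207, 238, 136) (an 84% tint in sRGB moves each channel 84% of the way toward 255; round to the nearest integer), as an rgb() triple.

rgb(247, 252, 236)

An 84% tint moves each channel 84% toward 255:
  R: 207 + 0.84×(255−207) = 207 + 40.32 = 247.32 → 247
  G: 238 + 0.84×(255−238) = 238 + 14.28 = 252.28 → 252
  B: 136 + 0.84×(255−136) = 136 + 99.96 = 235.96 → 236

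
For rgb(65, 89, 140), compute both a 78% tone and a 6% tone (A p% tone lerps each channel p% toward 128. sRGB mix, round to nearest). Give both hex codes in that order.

#727783, #455b8b

78% tone:
  R: 65 + 0.78×(128−65) = 65 + 49.14 = 114.14 → 114
  G: 89 + 0.78×(128−89) = 89 + 30.42 = 119.42 → 119
  B: 140 + 0.78×(128−140) = 140 − 9.36 = 130.64 → 131
  → #727783
6% tone:
  R: 65 + 0.06×(128−65) = 65 + 3.78 = 68.78 → 69
  G: 89 + 0.06×(128−89) = 89 + 2.34 = 91.34 → 91
  B: 140 + 0.06×(128−140) = 140 − 0.72 = 139.28 → 139
  → #455b8b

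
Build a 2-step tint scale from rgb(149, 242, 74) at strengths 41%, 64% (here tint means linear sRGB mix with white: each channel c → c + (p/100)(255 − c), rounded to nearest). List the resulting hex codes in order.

41%: (149 + 43.46 = 192.46→192, 242 + 5.33 = 247.33→247, 74 + 74.21 = 148.21→148) → #c0f794
64%: (149 + 67.84 = 216.84→217, 242 + 8.32 = 250.32→250, 74 + 115.84 = 189.84→190) → #d9fabe

#c0f794, #d9fabe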